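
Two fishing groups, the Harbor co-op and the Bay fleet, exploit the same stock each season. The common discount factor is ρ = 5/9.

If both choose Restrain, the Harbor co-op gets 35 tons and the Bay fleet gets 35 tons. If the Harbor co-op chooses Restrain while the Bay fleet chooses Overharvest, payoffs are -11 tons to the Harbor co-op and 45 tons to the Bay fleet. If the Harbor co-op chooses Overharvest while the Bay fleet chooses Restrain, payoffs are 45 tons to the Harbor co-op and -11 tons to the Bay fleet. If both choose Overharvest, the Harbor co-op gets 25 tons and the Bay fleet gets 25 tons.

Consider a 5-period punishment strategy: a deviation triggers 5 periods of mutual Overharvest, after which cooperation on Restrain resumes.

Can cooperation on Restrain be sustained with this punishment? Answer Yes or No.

A one-shot deviation gives 45 now, then 25 for 5 periods, then back to 35.
Gain from deviating: (45−35) today; loss: (35−25) in each of the next 5 periods.
No-deviation condition: (35−25)(ρ+…+ρ^5) ≥ 45−35, i.e. ρ+…+ρ^5 ≥ 1.
At ρ = 5/9: ρ+…+ρ^5 = 1.1838 ≥ 1.0000.
So cooperation is sustainable.

Yes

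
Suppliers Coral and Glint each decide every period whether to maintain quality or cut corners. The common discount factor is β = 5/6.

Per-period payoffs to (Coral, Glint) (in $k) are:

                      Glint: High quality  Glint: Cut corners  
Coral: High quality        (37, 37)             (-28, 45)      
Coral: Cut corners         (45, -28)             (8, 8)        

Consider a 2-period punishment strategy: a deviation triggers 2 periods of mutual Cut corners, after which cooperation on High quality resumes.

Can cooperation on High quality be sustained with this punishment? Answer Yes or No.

Comparing payoff streams over the 3 periods until play realigns: cooperate → 37(1+β+…+β^2); deviate → 45 + 8(β+…+β^2).
Cooperation is sustained iff (37−8)(β+…+β^2) ≥ 45−37.
β+…+β^2 = 5/6·(1−(5/6)^2)/(1−5/6) = 1.5278, and (45−37)/(37−8) = 0.2759.
1.5278 ≥ 0.2759, so cooperation is sustainable.

Yes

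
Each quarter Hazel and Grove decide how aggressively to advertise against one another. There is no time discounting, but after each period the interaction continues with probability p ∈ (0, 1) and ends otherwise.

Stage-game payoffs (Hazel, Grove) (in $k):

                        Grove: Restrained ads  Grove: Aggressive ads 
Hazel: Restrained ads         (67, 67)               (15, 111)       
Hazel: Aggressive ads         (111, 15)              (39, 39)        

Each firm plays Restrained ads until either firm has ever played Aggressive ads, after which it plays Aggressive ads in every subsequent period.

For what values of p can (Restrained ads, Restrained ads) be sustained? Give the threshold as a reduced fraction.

11/18

With no time discounting, the continuation probability p plays the role of the discount factor.
Grim-trigger IC: 67/(1−p) ≥ 111 + 39p/(1−p) ⇒ p ≥ (111−67)/(111−39) = 11/18.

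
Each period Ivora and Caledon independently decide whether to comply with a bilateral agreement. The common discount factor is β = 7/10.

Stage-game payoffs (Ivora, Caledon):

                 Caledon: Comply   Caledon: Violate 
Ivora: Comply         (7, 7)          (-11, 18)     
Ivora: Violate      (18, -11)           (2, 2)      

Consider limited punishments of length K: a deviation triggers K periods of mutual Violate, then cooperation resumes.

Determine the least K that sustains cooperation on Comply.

9

IC: β(1−β^K)/(1−β) ≥ (18−7)/(7−2) = 11/5.
With β = 7/10: need 1 − β^K ≥ 11/5·(1−7/10)/(7/10), i.e. β^K ≤ 0.0571.
Since (7/10)^8 = 0.0576 and (7/10)^9 = 0.0404, the smallest such K is 9.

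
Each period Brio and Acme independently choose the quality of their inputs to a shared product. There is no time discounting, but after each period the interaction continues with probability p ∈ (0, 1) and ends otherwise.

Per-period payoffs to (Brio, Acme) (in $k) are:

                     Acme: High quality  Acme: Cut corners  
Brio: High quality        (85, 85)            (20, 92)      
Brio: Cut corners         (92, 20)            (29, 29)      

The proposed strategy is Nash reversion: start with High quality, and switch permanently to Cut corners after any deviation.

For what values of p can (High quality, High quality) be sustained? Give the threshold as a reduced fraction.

With no time discounting, the continuation probability p plays the role of the discount factor.
Grim-trigger IC: 85/(1−p) ≥ 92 + 29p/(1−p) ⇒ p ≥ (92−85)/(92−29) = 1/9.

1/9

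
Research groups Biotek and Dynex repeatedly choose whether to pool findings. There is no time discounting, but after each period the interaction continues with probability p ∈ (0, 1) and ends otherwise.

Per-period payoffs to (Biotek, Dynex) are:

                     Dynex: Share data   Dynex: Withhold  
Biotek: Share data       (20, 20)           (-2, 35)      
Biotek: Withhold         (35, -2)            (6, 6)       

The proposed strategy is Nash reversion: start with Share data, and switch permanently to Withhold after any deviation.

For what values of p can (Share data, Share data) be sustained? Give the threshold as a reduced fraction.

15/29

Expected cooperation value is 20 + p·20 + p²·20 + … = 20/(1−p); deviation gives 35 + p·6/(1−p).
20 ≥ 35(1−p) + 6p ⇒ 29p ≥ 15 ⇒ p ≥ 15/29.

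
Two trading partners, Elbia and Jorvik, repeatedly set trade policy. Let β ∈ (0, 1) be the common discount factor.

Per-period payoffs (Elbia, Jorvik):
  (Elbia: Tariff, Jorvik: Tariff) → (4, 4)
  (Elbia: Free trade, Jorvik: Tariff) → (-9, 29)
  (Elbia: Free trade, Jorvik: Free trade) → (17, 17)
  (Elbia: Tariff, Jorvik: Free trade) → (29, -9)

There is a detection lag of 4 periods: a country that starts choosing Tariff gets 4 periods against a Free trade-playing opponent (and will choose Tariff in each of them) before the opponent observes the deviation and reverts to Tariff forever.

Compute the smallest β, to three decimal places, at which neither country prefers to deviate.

0.832

The best deviation is to choose Tariff for all 4 undetected periods, earning 29 each, then 4 forever once detected.
Deviation value: 29(1−β^4)/(1−β) + 4β^4/(1−β); cooperation value: 17/(1−β).
IC: 17 ≥ 29(1−β^4) + 4β^4 = 29 − 25β^4.
So β^4 ≥ 12/25, giving β ≥ (12/25)^(1/4) ≈ 0.832.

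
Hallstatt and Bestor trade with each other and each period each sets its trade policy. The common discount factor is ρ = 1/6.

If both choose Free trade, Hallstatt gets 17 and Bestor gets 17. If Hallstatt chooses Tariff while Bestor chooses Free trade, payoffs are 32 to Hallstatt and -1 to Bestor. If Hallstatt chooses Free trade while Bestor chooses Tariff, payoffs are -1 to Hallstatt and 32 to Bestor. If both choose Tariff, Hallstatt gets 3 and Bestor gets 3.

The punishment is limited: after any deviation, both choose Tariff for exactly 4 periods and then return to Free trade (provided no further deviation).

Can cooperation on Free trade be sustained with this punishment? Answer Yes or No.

No

IC: ρ+…+ρ^4 ≥ (32−17)/(17−3) = 15/14.
At ρ = 1/6: partial sum = 0.1998 < 1.0714. Cooperation not sustainable.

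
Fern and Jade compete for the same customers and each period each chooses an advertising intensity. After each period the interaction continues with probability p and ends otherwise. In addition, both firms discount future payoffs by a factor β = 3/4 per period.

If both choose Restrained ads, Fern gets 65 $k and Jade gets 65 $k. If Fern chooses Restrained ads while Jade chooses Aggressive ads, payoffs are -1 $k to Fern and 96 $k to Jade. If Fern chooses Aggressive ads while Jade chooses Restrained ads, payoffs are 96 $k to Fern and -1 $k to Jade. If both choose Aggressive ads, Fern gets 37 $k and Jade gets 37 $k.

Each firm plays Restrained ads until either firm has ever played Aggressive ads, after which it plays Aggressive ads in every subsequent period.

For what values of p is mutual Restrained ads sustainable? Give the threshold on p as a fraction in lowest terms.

With continuation probability p and discount β, the effective per-period discount factor is βp.
Grim-trigger IC: βp ≥ (96−65)/(96−37) = 31/59.
So p ≥ (31/59)/(3/4) = 124/177.

124/177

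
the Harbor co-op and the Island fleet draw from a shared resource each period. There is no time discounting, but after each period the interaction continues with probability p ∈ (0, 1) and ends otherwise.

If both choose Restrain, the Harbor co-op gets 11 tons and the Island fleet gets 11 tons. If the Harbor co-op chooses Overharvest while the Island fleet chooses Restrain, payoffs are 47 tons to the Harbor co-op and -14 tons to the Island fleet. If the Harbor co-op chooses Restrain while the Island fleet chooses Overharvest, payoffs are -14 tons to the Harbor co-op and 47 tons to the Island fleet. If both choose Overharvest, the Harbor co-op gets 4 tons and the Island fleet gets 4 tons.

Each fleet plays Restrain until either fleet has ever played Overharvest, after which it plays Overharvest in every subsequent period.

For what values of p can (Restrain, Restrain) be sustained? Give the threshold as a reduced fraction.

Expected cooperation value is 11 + p·11 + p²·11 + … = 11/(1−p); deviation gives 47 + p·4/(1−p).
11 ≥ 47(1−p) + 4p ⇒ 43p ≥ 36 ⇒ p ≥ 36/43.

36/43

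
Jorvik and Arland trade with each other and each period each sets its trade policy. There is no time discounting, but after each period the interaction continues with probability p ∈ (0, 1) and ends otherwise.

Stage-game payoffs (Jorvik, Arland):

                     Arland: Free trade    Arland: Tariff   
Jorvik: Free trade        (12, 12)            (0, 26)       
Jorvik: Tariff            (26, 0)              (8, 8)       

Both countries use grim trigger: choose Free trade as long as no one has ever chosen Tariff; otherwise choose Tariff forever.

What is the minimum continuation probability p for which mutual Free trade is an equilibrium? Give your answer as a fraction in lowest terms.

Expected cooperation value is 12 + p·12 + p²·12 + … = 12/(1−p); deviation gives 26 + p·8/(1−p).
12 ≥ 26(1−p) + 8p ⇒ 18p ≥ 14 ⇒ p ≥ 14/18 = 7/9.

7/9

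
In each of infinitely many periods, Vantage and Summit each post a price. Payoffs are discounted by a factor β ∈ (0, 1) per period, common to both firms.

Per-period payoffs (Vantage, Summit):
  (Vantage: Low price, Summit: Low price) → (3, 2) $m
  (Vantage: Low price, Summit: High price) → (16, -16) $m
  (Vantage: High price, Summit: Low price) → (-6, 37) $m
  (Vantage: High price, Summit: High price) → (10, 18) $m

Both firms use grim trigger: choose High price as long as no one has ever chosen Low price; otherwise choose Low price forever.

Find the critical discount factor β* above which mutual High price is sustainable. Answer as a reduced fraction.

Vantage: cooperation gives 10 each period; deviation gives 16 once then 3 forever.
  10/(1−β) ≥ 16 + 3β/(1−β) ⇒ β ≥ 6/13.
Summit: cooperation gives 18 each period; deviation gives 37 once then 2 forever.
  β ≥ 19/35.
Both must hold, so the binding constraint is Summit's: β ≥ 19/35.

19/35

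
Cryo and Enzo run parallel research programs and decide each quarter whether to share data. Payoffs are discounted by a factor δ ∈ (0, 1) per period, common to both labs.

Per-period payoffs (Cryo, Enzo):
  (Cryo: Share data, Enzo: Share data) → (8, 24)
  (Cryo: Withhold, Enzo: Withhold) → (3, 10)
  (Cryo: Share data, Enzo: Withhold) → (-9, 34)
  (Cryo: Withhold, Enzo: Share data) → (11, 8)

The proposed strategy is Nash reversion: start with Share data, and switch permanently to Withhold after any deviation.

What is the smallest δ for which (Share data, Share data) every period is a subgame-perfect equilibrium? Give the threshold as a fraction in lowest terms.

5/12

Cryo: cooperation gives 8 each period; deviation gives 11 once then 3 forever.
  8/(1−δ) ≥ 11 + 3δ/(1−δ) ⇒ δ ≥ 3/8.
Enzo: cooperation gives 24 each period; deviation gives 34 once then 10 forever.
  δ ≥ 10/24 = 5/12.
Both must hold, so the binding constraint is Enzo's: δ ≥ 5/12.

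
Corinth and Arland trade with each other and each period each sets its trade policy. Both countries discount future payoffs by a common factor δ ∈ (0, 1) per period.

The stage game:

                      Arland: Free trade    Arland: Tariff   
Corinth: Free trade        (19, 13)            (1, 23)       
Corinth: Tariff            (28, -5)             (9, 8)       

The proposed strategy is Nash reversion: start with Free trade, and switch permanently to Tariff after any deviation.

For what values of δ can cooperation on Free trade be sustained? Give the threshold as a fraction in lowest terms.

2/3

For Corinth: deviation gain 28−19 = 9, per-period punishment loss 19−9 = 10. IC gives δ ≥ 9/19.
For Arland: gain 10, loss 5 per period, so δ ≥ 10/15 = 2/3.
The tighter constraint is Arland's, so cooperation needs δ ≥ 2/3.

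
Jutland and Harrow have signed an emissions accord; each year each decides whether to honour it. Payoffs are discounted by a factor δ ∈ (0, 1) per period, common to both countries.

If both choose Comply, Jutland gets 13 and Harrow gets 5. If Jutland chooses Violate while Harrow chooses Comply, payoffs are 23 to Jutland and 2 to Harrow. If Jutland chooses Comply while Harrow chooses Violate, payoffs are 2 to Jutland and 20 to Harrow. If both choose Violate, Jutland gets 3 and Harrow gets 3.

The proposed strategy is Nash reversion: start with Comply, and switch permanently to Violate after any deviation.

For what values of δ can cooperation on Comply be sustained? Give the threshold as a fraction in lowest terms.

15/17

Jutland: cooperation gives 13 each period; deviation gives 23 once then 3 forever.
  13/(1−δ) ≥ 23 + 3δ/(1−δ) ⇒ δ ≥ 10/20 = 1/2.
Harrow: cooperation gives 5 each period; deviation gives 20 once then 3 forever.
  δ ≥ 15/17.
Both must hold, so the binding constraint is Harrow's: δ ≥ 15/17.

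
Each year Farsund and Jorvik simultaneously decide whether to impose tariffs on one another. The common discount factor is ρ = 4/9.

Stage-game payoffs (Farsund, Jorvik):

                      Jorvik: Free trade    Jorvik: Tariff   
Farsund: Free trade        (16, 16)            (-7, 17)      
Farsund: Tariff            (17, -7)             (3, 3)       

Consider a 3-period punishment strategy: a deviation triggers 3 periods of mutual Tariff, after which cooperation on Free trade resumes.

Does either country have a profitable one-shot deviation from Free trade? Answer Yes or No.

A one-shot deviation gives 17 now, then 3 for 3 periods, then back to 16.
Gain from deviating: (17−16) today; loss: (16−3) in each of the next 3 periods.
No-deviation condition: (16−3)(ρ+…+ρ^3) ≥ 17−16, i.e. ρ+…+ρ^3 ≥ 1/13.
At ρ = 4/9: ρ+…+ρ^3 = 0.7298 ≥ 0.0769.
So cooperation is sustainable.

No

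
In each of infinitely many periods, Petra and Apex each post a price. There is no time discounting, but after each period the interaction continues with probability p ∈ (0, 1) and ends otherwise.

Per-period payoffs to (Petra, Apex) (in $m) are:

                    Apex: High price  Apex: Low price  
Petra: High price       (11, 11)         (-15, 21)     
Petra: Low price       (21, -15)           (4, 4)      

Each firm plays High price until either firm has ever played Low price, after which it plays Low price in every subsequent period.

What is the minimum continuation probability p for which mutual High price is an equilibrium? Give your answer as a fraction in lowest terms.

10/17

Expected cooperation value is 11 + p·11 + p²·11 + … = 11/(1−p); deviation gives 21 + p·4/(1−p).
11 ≥ 21(1−p) + 4p ⇒ 17p ≥ 10 ⇒ p ≥ 10/17.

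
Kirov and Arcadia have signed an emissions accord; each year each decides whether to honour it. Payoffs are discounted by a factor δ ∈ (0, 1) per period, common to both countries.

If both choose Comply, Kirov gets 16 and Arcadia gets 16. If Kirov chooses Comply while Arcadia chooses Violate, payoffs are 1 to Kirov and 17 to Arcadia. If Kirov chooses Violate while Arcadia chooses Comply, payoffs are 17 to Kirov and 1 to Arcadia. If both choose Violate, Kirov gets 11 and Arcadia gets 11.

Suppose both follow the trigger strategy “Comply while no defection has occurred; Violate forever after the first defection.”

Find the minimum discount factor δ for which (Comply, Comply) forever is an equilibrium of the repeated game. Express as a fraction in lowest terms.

1/6

Cooperation forever yields 16 each period: 16/(1−δ).
Deviating yields 17 once, then 11 forever: 17 + 11δ/(1−δ).
No profitable deviation requires 16/(1−δ) ≥ 17 + 11δ/(1−δ).
Multiplying by (1−δ): 16 ≥ 17(1−δ) + 11δ = 17 − 6δ.
So 6δ ≥ 1, i.e. δ ≥ 1/6.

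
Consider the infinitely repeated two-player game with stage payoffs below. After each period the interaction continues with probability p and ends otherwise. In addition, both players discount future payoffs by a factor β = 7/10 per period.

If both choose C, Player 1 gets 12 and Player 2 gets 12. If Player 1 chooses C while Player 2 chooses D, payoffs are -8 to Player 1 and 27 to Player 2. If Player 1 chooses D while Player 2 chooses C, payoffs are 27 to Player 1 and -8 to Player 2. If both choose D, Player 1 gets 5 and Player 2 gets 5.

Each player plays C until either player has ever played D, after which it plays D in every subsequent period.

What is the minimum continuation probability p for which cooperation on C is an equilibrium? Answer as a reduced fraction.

75/77

Expected continuation weight on next period's payoff is β·p = 7/10·p, which plays the role of the discount factor.
Cooperation requires 7/10·p ≥ (27−12)/(27−5) = 15/22, hence p ≥ 75/77.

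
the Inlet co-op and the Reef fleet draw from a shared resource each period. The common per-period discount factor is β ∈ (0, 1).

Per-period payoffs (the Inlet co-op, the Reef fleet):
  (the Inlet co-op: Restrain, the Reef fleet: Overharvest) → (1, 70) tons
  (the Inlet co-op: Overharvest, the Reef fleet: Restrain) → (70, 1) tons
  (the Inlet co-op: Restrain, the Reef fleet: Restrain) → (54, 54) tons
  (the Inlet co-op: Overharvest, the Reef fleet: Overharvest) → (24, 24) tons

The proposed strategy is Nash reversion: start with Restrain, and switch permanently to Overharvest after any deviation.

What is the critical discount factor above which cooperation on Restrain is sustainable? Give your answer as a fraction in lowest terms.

Under grim trigger the critical discount factor is (T−C)/(T−P) with T = 70, C = 54, P = 24.
β* = (70−54)/(70−24) = 16/46 = 8/23.

8/23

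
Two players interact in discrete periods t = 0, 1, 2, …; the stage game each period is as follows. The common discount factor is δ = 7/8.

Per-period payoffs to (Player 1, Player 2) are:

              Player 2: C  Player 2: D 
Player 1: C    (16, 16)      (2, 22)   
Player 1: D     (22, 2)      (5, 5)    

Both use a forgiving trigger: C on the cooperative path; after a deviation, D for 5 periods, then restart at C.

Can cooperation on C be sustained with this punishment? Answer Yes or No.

Comparing payoff streams over the 6 periods until play realigns: cooperate → 16(1+δ+…+δ^5); deviate → 22 + 5(δ+…+δ^5).
Cooperation is sustained iff (16−5)(δ+…+δ^5) ≥ 22−16.
δ+…+δ^5 = 7/8·(1−(7/8)^5)/(1−7/8) = 3.4096, and (22−16)/(16−5) = 0.5455.
3.4096 ≥ 0.5455, so cooperation is sustainable.

Yes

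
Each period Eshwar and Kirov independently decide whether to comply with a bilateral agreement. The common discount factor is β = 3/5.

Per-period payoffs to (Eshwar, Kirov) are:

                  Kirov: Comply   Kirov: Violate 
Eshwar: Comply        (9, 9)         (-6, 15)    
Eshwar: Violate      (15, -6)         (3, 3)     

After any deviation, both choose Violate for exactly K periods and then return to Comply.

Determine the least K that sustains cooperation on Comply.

IC: β(1−β^K)/(1−β) ≥ (15−9)/(9−3) = 1.
With β = 3/5: need 1 − β^K ≥ 1·(1−3/5)/(3/5), i.e. β^K ≤ 0.3333.
Since (3/5)^2 = 0.3600 and (3/5)^3 = 0.2160, the smallest such K is 3.

3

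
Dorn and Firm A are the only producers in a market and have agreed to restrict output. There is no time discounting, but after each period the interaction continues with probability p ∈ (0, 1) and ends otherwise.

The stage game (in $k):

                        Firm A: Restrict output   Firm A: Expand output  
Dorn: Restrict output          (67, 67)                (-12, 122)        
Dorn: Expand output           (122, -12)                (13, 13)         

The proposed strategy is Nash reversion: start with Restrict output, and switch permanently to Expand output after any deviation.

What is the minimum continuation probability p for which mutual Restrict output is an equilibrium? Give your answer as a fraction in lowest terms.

55/109

Expected cooperation value is 67 + p·67 + p²·67 + … = 67/(1−p); deviation gives 122 + p·13/(1−p).
67 ≥ 122(1−p) + 13p ⇒ 109p ≥ 55 ⇒ p ≥ 55/109.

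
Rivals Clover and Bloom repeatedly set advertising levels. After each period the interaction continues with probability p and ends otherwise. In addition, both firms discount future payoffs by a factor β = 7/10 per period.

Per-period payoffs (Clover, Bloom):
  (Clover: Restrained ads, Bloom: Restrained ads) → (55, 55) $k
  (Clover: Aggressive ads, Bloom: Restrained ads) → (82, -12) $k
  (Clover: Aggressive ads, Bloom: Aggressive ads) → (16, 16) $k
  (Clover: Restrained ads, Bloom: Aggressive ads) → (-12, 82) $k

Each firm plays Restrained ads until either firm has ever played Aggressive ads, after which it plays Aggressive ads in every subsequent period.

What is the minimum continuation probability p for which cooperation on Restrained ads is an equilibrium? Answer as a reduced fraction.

45/77

With continuation probability p and discount β, the effective per-period discount factor is βp.
Grim-trigger IC: βp ≥ (82−55)/(82−16) = 9/22.
So p ≥ (9/22)/(7/10) = 45/77.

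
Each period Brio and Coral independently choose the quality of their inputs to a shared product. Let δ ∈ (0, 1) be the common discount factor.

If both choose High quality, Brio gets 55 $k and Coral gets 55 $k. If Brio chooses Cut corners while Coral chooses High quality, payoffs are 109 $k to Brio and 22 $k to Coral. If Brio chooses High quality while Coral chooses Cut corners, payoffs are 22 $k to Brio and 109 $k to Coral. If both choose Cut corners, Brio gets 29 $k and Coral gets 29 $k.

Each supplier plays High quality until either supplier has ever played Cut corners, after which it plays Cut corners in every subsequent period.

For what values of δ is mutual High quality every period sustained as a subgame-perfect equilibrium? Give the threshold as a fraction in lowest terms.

27/40

Cooperation forever yields 55 each period: 55/(1−δ).
Deviating yields 109 once, then 29 forever: 109 + 29δ/(1−δ).
No profitable deviation requires 55/(1−δ) ≥ 109 + 29δ/(1−δ).
Multiplying by (1−δ): 55 ≥ 109(1−δ) + 29δ = 109 − 80δ.
So 80δ ≥ 54, i.e. δ ≥ 54/80 = 27/40.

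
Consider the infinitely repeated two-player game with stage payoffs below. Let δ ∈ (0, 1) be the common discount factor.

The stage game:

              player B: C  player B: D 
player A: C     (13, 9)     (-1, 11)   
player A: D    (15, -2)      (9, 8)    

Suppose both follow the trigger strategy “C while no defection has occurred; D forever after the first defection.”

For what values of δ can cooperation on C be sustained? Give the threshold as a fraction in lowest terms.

2/3

player A: cooperation gives 13 each period; deviation gives 15 once then 9 forever.
  13/(1−δ) ≥ 15 + 9δ/(1−δ) ⇒ δ ≥ 2/6 = 1/3.
player B: cooperation gives 9 each period; deviation gives 11 once then 8 forever.
  δ ≥ 2/3.
Both must hold, so the binding constraint is player B's: δ ≥ 2/3.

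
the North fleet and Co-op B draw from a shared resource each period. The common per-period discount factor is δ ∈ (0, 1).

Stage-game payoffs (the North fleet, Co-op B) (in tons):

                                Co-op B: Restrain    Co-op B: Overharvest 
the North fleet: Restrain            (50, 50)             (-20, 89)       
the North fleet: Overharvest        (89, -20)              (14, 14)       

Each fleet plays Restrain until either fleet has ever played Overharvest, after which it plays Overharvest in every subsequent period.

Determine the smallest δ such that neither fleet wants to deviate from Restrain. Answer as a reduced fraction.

13/25

Under grim trigger the critical discount factor is (T−C)/(T−P) with T = 89, C = 50, P = 14.
δ* = (89−50)/(89−14) = 39/75 = 13/25.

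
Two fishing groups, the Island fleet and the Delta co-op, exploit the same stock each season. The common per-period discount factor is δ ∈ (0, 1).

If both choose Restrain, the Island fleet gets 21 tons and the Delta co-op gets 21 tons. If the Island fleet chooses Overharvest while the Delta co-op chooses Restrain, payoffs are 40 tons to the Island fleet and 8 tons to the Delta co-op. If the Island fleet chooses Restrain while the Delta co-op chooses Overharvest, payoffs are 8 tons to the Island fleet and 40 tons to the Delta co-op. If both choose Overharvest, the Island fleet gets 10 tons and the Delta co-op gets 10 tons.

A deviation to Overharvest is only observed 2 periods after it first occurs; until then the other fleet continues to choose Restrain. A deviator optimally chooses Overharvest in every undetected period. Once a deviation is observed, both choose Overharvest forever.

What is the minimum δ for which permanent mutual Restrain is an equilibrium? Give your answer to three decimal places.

The best deviation is to choose Overharvest for all 2 undetected periods, earning 40 each, then 10 forever once detected.
Deviation value: 40(1−δ^2)/(1−δ) + 10δ^2/(1−δ); cooperation value: 21/(1−δ).
IC: 21 ≥ 40(1−δ^2) + 10δ^2 = 40 − 30δ^2.
So δ^2 ≥ 19/30, giving δ ≥ (19/30)^(1/2) ≈ 0.796.

0.796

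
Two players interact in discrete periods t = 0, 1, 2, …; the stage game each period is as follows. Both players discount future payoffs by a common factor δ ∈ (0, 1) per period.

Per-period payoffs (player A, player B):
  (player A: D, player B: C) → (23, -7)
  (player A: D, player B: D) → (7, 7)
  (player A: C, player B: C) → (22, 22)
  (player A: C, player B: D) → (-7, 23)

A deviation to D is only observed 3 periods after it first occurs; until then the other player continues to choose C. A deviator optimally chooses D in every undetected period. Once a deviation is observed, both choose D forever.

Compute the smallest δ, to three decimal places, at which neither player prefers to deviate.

0.397

The best deviation is to choose D for all 3 undetected periods, earning 23 each, then 7 forever once detected.
Deviation value: 23(1−δ^3)/(1−δ) + 7δ^3/(1−δ); cooperation value: 22/(1−δ).
IC: 22 ≥ 23(1−δ^3) + 7δ^3 = 23 − 16δ^3.
So δ^3 ≥ 1/16, giving δ ≥ (1/16)^(1/3) ≈ 0.397.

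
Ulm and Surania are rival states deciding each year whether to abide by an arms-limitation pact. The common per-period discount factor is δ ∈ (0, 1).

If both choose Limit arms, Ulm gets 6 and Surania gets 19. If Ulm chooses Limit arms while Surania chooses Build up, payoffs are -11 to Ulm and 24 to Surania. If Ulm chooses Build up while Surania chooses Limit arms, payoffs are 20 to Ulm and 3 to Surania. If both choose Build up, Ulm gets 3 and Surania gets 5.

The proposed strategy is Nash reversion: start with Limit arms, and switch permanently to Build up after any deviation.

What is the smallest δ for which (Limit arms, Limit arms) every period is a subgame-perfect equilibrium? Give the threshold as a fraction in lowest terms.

For Ulm: deviation gain 20−6 = 14, per-period punishment loss 6−3 = 3. IC gives δ ≥ 14/17.
For Surania: gain 5, loss 14 per period, so δ ≥ 5/19.
The tighter constraint is Ulm's, so cooperation needs δ ≥ 14/17.

14/17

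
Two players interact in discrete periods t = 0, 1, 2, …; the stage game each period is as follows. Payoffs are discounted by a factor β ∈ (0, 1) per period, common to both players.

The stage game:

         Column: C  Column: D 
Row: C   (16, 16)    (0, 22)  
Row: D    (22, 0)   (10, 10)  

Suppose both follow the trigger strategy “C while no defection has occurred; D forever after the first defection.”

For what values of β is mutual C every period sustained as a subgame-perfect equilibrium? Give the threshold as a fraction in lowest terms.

1/2

Under grim trigger the critical discount factor is (T−C)/(T−P) with T = 22, C = 16, P = 10.
β* = (22−16)/(22−10) = 6/12 = 1/2.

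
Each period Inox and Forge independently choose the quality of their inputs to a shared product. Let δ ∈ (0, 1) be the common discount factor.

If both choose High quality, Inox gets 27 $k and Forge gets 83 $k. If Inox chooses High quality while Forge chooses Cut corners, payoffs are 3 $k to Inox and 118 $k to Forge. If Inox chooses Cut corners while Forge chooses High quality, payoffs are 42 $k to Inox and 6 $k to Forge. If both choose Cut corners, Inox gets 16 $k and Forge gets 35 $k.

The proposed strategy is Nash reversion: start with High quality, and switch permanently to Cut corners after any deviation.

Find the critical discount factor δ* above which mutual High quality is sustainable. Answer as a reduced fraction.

Inox: cooperation gives 27 each period; deviation gives 42 once then 16 forever.
  27/(1−δ) ≥ 42 + 16δ/(1−δ) ⇒ δ ≥ 15/26.
Forge: cooperation gives 83 each period; deviation gives 118 once then 35 forever.
  δ ≥ 35/83.
Both must hold, so the binding constraint is Inox's: δ ≥ 15/26.

15/26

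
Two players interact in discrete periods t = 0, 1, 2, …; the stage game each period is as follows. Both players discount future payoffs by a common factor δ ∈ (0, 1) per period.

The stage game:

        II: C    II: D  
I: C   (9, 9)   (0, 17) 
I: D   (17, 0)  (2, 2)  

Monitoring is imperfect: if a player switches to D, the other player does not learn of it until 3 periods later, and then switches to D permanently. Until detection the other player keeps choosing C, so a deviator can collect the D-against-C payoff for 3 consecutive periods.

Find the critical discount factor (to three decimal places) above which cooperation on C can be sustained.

0.811

Deviating for the 3 undetected periods gains 17−9 = 8 per period over cooperation, then loses 9−2 = 7 per period forever once punishment starts.
Gain: 8(1 + δ + … + δ^2); loss: 7·δ^3/(1−δ).
No profitable deviation ⇔ 8(1−δ^3) ≤ 7·δ^3, i.e. δ^3 ≥ 8/(8+7) = 8/15.
Hence δ ≥ (8/15)^(1/3) ≈ 0.811.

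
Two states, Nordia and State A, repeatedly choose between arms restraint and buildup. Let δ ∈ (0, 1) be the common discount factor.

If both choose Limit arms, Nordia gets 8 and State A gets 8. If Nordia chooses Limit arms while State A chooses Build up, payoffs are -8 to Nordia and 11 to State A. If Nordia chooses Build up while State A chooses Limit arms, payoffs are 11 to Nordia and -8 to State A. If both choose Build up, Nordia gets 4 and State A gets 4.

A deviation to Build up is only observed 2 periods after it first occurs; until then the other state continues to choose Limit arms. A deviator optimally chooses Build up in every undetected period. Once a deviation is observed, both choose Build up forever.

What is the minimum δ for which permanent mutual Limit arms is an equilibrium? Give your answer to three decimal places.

The best deviation is to choose Build up for all 2 undetected periods, earning 11 each, then 4 forever once detected.
Deviation value: 11(1−δ^2)/(1−δ) + 4δ^2/(1−δ); cooperation value: 8/(1−δ).
IC: 8 ≥ 11(1−δ^2) + 4δ^2 = 11 − 7δ^2.
So δ^2 ≥ 3/7, giving δ ≥ (3/7)^(1/2) ≈ 0.655.

0.655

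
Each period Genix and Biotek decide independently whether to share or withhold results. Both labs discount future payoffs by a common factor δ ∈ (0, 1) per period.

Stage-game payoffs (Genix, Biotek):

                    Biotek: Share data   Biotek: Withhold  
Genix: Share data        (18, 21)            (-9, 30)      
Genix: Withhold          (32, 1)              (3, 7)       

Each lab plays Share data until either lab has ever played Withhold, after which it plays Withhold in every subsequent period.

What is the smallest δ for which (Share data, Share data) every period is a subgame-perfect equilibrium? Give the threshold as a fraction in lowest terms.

14/29

Genix: cooperation gives 18 each period; deviation gives 32 once then 3 forever.
  18/(1−δ) ≥ 32 + 3δ/(1−δ) ⇒ δ ≥ 14/29.
Biotek: cooperation gives 21 each period; deviation gives 30 once then 7 forever.
  δ ≥ 9/23.
Both must hold, so the binding constraint is Genix's: δ ≥ 14/29.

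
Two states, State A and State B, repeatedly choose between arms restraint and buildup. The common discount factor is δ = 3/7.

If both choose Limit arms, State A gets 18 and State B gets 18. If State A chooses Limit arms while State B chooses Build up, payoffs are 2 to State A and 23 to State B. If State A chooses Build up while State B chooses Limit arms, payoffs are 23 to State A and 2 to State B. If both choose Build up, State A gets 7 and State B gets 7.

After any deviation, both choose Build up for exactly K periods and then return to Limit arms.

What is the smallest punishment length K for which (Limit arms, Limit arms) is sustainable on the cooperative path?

IC: δ(1−δ^K)/(1−δ) ≥ (23−18)/(18−7) = 5/11.
With δ = 3/7: need 1 − δ^K ≥ 5/11·(1−3/7)/(3/7), i.e. δ^K ≤ 0.3939.
Since (3/7)^1 = 0.4286 and (3/7)^2 = 0.1837, the smallest such K is 2.

2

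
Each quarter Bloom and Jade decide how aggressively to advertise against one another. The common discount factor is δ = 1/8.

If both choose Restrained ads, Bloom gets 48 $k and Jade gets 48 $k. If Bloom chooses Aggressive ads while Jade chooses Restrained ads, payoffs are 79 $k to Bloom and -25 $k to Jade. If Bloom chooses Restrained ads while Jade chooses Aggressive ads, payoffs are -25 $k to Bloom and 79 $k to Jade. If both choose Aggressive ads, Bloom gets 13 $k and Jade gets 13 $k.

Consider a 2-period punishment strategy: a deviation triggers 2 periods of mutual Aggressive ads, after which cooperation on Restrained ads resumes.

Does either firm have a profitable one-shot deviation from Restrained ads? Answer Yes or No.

A one-shot deviation gives 79 now, then 13 for 2 periods, then back to 48.
Gain from deviating: (79−48) today; loss: (48−13) in each of the next 2 periods.
No-deviation condition: (48−13)(δ+…+δ^2) ≥ 79−48, i.e. δ+…+δ^2 ≥ 31/35.
At δ = 1/8: δ+…+δ^2 = 0.1406 < 0.8857.
So cooperation is not sustainable.

Yes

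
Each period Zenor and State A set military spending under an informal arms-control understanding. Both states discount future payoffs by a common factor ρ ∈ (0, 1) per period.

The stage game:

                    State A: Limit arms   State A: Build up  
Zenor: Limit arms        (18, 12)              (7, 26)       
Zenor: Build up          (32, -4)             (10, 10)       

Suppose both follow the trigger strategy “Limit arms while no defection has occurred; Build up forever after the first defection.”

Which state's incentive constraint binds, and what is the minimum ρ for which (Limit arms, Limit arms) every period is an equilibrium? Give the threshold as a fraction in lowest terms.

Zenor: cooperation gives 18 each period; deviation gives 32 once then 10 forever.
  18/(1−ρ) ≥ 32 + 10ρ/(1−ρ) ⇒ ρ ≥ 14/22 = 7/11.
State A: cooperation gives 12 each period; deviation gives 26 once then 10 forever.
  ρ ≥ 14/16 = 7/8.
Both must hold, so the binding constraint is State A's: ρ ≥ 7/8.

State A; ρ ≥ 7/8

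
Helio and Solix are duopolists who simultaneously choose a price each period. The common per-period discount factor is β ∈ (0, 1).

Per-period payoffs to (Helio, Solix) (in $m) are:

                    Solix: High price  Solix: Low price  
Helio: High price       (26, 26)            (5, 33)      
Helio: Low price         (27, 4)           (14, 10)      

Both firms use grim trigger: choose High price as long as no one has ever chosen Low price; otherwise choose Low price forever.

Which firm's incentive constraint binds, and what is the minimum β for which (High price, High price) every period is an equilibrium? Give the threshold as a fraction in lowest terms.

Solix; β ≥ 7/23

Helio's threshold: (27−26)/(27−14) = 1/13.
Solix's threshold: (33−26)/(33−10) = 7/23.
1/13 < 7/23, so Solix binds and β* = 7/23.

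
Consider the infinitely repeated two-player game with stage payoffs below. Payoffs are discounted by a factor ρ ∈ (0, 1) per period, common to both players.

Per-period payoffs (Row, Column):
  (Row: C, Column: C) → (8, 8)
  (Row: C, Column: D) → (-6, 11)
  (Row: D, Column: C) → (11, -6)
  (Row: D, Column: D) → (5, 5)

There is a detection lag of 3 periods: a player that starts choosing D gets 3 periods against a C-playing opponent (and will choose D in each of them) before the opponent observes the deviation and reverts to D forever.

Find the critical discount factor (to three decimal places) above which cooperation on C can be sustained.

A deviator earns 11 for 3 periods, then 5 forever; cooperating earns 8 forever. Multiplying the IC by (1−ρ):
8 ≥ 11(1−ρ^3) + 5ρ^3, so 6·ρ^3 ≥ 3 and ρ^3 ≥ 1/2.
ρ ≥ (1/2)^(1/3) ≈ 0.794.

0.794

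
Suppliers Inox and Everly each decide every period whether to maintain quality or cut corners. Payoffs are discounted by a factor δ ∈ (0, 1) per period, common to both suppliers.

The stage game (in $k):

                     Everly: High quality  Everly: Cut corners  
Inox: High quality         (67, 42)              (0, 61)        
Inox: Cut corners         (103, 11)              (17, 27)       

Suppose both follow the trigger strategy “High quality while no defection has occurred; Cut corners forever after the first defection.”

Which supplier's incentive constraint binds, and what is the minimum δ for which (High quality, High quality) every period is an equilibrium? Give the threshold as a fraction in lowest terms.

For Inox: deviation gain 103−67 = 36, per-period punishment loss 67−17 = 50. IC gives δ ≥ 36/86 = 18/43.
For Everly: gain 19, loss 15 per period, so δ ≥ 19/34.
The tighter constraint is Everly's, so cooperation needs δ ≥ 19/34.

Everly; δ ≥ 19/34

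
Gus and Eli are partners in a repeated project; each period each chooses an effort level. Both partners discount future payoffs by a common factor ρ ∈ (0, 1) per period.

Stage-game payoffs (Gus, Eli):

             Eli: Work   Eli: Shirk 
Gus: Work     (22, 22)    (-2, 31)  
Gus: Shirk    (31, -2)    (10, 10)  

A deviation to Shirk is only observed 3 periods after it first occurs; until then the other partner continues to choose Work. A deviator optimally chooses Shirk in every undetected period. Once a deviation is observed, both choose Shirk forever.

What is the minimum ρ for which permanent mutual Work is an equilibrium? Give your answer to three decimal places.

Deviating for the 3 undetected periods gains 31−22 = 9 per period over cooperation, then loses 22−10 = 12 per period forever once punishment starts.
Gain: 9(1 + ρ + … + ρ^2); loss: 12·ρ^3/(1−ρ).
No profitable deviation ⇔ 9(1−ρ^3) ≤ 12·ρ^3, i.e. ρ^3 ≥ 9/(9+12) = 3/7.
Hence ρ ≥ (3/7)^(1/3) ≈ 0.754.

0.754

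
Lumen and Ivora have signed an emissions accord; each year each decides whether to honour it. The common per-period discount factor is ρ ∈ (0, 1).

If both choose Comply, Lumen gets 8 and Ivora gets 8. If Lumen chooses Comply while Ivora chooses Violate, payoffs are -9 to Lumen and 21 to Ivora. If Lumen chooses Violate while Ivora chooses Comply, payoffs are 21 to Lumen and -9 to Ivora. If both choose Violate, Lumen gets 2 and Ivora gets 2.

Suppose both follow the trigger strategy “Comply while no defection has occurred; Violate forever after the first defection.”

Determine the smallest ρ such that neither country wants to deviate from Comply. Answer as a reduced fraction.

8/(1−ρ) ≥ 21 + 2ρ/(1−ρ)
8 ≥ 21 − 19ρ
ρ ≥ 13/19.

13/19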